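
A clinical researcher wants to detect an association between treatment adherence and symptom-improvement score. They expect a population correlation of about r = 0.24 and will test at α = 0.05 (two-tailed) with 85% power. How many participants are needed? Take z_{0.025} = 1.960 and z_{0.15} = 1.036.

Fisher's z: C = ½·ln((1+r)/(1−r)) = ½·ln(1.6316) = 0.2448.
n = ((z_{α/2} + z_β)/C)² + 3.
(1.960 + 1.036) / 0.2448 = 2.996 / 0.2448 = 12.239.
n = 12.239² + 3 = 149.78 + 3 = 152.8.
Round up.

n = 153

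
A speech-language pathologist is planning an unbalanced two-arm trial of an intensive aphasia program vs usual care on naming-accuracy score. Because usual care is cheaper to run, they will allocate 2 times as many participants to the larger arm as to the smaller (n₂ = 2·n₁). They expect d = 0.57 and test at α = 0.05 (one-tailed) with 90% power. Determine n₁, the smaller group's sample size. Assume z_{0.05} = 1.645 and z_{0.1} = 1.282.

n₁ = 40

With allocation ratio k = n₂/n₁ = 2, Var(x̄₁−x̄₂) = σ²(1/n₁ + 1/(k·n₁)) = σ²·(k+1)/(k·n₁).
So n₁ = (1 + 1/k)·((z_{α} + z_β)/d)² = 1.500 × (2.927/0.57)².
n₁ = 1.500 × 26.37 = 39.6.
Round up: n₁ = 40, giving n₂ = 2 × 40 = 80.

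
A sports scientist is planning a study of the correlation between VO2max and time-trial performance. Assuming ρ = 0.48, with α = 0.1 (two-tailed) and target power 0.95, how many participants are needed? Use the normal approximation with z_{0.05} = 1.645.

n = 43

Fisher's z: C = ½·ln((1+r)/(1−r)) = ½·ln(2.8462) = 0.5230.
n = ((z_{α/2} + z_β)/C)² + 3.
(1.645 + 1.645) / 0.5230 = 3.290 / 0.5230 = 6.291.
n = 6.291² + 3 = 39.57 + 3 = 42.6.
Round up.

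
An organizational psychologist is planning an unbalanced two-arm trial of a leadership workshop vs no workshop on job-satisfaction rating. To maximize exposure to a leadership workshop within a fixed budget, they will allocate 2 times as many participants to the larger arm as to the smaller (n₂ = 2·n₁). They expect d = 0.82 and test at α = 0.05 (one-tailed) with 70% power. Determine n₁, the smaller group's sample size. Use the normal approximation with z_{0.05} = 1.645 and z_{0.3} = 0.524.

n₁ = 11

With allocation ratio k = n₂/n₁ = 2, Var(x̄₁−x̄₂) = σ²(1/n₁ + 1/(k·n₁)) = σ²·(k+1)/(k·n₁).
So n₁ = (1 + 1/k)·((z_{α} + z_β)/d)² = 1.500 × (2.169/0.82)².
n₁ = 1.500 × 7.00 = 10.5.
Round up: n₁ = 11, giving n₂ = 2 × 11 = 22.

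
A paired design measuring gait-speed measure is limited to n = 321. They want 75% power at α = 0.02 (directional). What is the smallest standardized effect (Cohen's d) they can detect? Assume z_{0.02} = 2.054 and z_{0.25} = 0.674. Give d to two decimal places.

For a single sample (or paired design) of n = 321: d_min = (z_{α} + z_β)/√n.
z-sum = 2.054 + 0.674 = 2.728.
d_min = 2.728 / √321 = 2.728 / 17.916 = 0.152.

d_min ≈ 0.15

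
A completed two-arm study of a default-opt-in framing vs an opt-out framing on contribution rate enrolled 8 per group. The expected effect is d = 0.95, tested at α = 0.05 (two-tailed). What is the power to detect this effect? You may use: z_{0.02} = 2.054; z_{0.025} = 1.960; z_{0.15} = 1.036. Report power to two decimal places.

For two equal groups, power = Φ(d·√(n/2) − z_{α/2}).
d·√(n/2) = 0.95 × √(8/2) = 0.95 × 2.000 = 1.900.
z_β = 1.900 − 1.960 = -0.060.
Power = Φ(-0.060) = 0.476.

power ≈ 0.48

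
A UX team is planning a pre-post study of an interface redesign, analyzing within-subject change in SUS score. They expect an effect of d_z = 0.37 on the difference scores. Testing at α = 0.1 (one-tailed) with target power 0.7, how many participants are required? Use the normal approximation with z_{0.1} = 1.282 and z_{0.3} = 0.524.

For a paired (one-sample on differences) test: n = ((z_{α} + z_β) / d)².
z_{α} + z_β = 1.282 + 0.524 = 1.806.
n = (1.806 / 0.37)² = 4.881² = 23.82.
Round up.

n = 24 pairs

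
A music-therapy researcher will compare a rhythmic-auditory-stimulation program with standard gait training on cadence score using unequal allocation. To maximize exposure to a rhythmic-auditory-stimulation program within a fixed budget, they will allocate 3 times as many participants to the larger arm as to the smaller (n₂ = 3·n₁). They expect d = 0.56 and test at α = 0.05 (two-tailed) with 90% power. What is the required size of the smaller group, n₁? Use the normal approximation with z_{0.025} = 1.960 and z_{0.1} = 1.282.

With allocation ratio k = n₂/n₁ = 3, Var(x̄₁−x̄₂) = σ²(1/n₁ + 1/(k·n₁)) = σ²·(k+1)/(k·n₁).
So n₁ = (1 + 1/k)·((z_{α/2} + z_β)/d)² = 1.333 × (3.242/0.56)².
n₁ = 1.333 × 33.52 = 44.7.
Round up: n₁ = 45, giving n₂ = 3 × 45 = 135.

n₁ = 45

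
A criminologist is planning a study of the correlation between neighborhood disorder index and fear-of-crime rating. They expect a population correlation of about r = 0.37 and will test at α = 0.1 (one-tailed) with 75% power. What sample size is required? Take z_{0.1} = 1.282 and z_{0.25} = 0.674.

n = 29

Fisher's z: C = ½·ln((1+r)/(1−r)) = ½·ln(2.1746) = 0.3884.
n = ((z_{α} + z_β)/C)² + 3.
(1.282 + 0.674) / 0.3884 = 1.956 / 0.3884 = 5.036.
n = 5.036² + 3 = 25.36 + 3 = 28.4.
Round up.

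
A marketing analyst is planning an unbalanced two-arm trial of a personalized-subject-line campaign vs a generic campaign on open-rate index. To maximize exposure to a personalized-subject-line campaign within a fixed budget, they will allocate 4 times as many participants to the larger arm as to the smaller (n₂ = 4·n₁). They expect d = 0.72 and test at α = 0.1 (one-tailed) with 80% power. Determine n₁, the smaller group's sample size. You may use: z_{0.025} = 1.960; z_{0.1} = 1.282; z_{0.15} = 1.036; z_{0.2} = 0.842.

n₁ = 11

With allocation ratio k = n₂/n₁ = 4, Var(x̄₁−x̄₂) = σ²(1/n₁ + 1/(k·n₁)) = σ²·(k+1)/(k·n₁).
So n₁ = (1 + 1/k)·((z_{α} + z_β)/d)² = 1.250 × (2.124/0.72)².
n₁ = 1.250 × 8.70 = 10.9.
Round up: n₁ = 11, giving n₂ = 4 × 11 = 44.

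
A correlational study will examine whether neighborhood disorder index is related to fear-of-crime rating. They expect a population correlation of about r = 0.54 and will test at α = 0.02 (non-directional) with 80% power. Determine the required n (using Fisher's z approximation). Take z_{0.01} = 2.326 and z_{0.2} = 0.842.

n = 31

Fisher's z: C = ½·ln((1+r)/(1−r)) = ½·ln(3.3478) = 0.6042.
n = ((z_{α/2} + z_β)/C)² + 3.
(2.326 + 0.842) / 0.6042 = 3.168 / 0.6042 = 5.243.
n = 5.243² + 3 = 27.49 + 3 = 30.5.
Round up.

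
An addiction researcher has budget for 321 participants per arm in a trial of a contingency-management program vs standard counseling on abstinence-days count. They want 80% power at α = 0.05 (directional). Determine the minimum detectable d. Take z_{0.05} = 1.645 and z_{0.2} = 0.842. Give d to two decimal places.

For two independent groups of n = 321 each: d_min = (z_{α} + z_β)·√(2/n).
z-sum = 1.645 + 0.842 = 2.487.
d_min = 2.487 × √(2/321) = 2.487 × 0.0789 = 0.196.

d_min ≈ 0.20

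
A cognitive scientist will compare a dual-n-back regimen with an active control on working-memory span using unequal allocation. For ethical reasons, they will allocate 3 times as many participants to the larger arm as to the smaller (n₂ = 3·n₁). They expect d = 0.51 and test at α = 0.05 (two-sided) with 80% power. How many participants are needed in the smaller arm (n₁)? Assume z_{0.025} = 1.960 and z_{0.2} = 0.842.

With allocation ratio k = n₂/n₁ = 3, Var(x̄₁−x̄₂) = σ²(1/n₁ + 1/(k·n₁)) = σ²·(k+1)/(k·n₁).
So n₁ = (1 + 1/k)·((z_{α/2} + z_β)/d)² = 1.333 × (2.802/0.51)².
n₁ = 1.333 × 30.19 = 40.2.
Round up: n₁ = 41, giving n₂ = 3 × 41 = 123.

n₁ = 41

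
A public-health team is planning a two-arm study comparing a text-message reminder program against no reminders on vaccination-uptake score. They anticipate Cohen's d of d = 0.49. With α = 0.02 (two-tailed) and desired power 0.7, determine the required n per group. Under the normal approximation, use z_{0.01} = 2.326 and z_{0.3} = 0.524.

n = 68 per group

For two independent groups with equal n: n = 2·((z_{α/2} + z_β) / d)².
z_{α/2} + z_β = 2.326 + 0.524 = 2.850.
n = 2 × (2.850 / 0.49)² = 2 × 5.816² = 2 × 33.83 = 67.7.
Round up to the next whole participant.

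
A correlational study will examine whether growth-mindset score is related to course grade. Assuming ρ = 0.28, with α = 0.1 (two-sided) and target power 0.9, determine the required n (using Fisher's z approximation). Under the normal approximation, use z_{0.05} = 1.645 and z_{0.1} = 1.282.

n = 107

Fisher's z: C = ½·ln((1+r)/(1−r)) = ½·ln(1.7778) = 0.2877.
n = ((z_{α/2} + z_β)/C)² + 3.
(1.645 + 1.282) / 0.2877 = 2.927 / 0.2877 = 10.174.
n = 10.174² + 3 = 103.51 + 3 = 106.5.
Round up.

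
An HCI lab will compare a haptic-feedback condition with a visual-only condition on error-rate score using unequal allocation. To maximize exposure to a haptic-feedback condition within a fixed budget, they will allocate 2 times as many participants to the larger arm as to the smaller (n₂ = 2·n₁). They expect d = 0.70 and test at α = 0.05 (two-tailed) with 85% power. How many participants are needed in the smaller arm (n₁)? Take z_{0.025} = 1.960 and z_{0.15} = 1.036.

With allocation ratio k = n₂/n₁ = 2, Var(x̄₁−x̄₂) = σ²(1/n₁ + 1/(k·n₁)) = σ²·(k+1)/(k·n₁).
So n₁ = (1 + 1/k)·((z_{α/2} + z_β)/d)² = 1.500 × (2.996/0.70)².
n₁ = 1.500 × 18.32 = 27.5.
Round up: n₁ = 28, giving n₂ = 2 × 28 = 56.

n₁ = 28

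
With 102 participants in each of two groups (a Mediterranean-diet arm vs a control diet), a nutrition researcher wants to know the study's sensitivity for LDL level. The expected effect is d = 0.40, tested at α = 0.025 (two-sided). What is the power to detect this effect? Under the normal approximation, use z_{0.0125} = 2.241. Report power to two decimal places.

power ≈ 0.73

For two equal groups, power = Φ(d·√(n/2) − z_{α/2}).
d·√(n/2) = 0.40 × √(102/2) = 0.40 × 7.141 = 2.857.
z_β = 2.857 − 2.241 = 0.616.
Power = Φ(0.616) = 0.731.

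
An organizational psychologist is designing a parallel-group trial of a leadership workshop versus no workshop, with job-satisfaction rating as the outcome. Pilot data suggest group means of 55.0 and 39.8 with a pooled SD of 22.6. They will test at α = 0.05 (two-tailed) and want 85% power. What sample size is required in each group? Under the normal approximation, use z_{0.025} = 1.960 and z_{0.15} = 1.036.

Cohen's d = |M₁ − M₂| / SD_pooled = |55.0 − 39.8| / 22.6 = 15.2 / 22.6 = 0.673.
For two independent groups with equal n: n = 2·((z_{α/2} + z_β) / d)².
z_{α/2} + z_β = 1.960 + 1.036 = 2.996.
n = 2 × (2.996 / 0.673)² = 2 × 4.452² = 2 × 19.82 = 39.6.
Round up to the next whole participant.

n = 40 per group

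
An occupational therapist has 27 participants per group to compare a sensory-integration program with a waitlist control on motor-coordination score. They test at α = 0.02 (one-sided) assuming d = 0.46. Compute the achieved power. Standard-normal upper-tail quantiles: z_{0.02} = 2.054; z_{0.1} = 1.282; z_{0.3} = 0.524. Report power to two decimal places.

power ≈ 0.36

For two equal groups, power = Φ(d·√(n/2) − z_{α}).
d·√(n/2) = 0.46 × √(27/2) = 0.46 × 3.674 = 1.690.
z_β = 1.690 − 2.054 = -0.364.
Power = Φ(-0.364) = 0.358.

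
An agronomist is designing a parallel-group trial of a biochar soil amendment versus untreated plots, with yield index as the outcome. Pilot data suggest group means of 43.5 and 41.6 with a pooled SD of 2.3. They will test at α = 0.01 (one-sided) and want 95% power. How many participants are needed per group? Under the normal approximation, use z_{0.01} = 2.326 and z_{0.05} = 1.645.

Cohen's d = |M₁ − M₂| / SD_pooled = |43.5 − 41.6| / 2.3 = 1.9 / 2.3 = 0.826.
For two independent groups with equal n: n = 2·((z_{α} + z_β) / d)².
z_{α} + z_β = 2.326 + 1.645 = 3.971.
n = 2 × (3.971 / 0.826)² = 2 × 4.808² = 2 × 23.11 = 46.2.
Round up to the next whole participant.

n = 47 per group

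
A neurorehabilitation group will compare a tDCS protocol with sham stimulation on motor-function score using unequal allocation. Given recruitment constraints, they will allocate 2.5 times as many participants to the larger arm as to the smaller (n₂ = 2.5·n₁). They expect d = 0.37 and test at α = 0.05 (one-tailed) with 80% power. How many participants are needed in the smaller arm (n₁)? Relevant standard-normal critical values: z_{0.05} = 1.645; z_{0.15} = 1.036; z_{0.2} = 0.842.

n₁ = 64

With allocation ratio k = n₂/n₁ = 2.5, Var(x̄₁−x̄₂) = σ²(1/n₁ + 1/(k·n₁)) = σ²·(k+1)/(k·n₁).
So n₁ = (1 + 1/k)·((z_{α} + z_β)/d)² = 1.400 × (2.487/0.37)².
n₁ = 1.400 × 45.18 = 63.3.
Round up: n₁ = 64, giving n₂ = 2.5 × 64 = 160.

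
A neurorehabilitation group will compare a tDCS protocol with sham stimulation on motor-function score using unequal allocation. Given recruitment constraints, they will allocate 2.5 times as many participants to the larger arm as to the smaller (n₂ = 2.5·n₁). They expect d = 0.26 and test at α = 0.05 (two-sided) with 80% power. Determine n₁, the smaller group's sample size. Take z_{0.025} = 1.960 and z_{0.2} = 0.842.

With allocation ratio k = n₂/n₁ = 2.5, Var(x̄₁−x̄₂) = σ²(1/n₁ + 1/(k·n₁)) = σ²·(k+1)/(k·n₁).
So n₁ = (1 + 1/k)·((z_{α/2} + z_β)/d)² = 1.400 × (2.802/0.26)².
n₁ = 1.400 × 116.14 = 162.6.
Round up: n₁ = 163, giving n₂ = ⌈2.5 × 163⌉ = ⌈407.5⌉ = 408.

n₁ = 163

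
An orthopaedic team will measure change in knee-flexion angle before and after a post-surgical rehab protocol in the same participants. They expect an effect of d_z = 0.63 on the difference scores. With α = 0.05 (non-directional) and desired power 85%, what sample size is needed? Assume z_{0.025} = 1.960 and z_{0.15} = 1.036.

n = 23 pairs

For a paired (one-sample on differences) test: n = ((z_{α/2} + z_β) / d)².
z_{α/2} + z_β = 1.960 + 1.036 = 2.996.
n = (2.996 / 0.63)² = 4.756² = 22.62.
Round up.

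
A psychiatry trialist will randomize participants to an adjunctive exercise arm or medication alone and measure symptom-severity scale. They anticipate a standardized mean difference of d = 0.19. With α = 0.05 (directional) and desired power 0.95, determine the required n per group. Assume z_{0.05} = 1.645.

For two independent groups with equal n: n = 2·((z_{α} + z_β) / d)².
z_{α} + z_β = 1.645 + 1.645 = 3.290.
n = 2 × (3.290 / 0.19)² = 2 × 17.316² = 2 × 299.84 = 599.7.
Round up to the next whole participant.

n = 600 per group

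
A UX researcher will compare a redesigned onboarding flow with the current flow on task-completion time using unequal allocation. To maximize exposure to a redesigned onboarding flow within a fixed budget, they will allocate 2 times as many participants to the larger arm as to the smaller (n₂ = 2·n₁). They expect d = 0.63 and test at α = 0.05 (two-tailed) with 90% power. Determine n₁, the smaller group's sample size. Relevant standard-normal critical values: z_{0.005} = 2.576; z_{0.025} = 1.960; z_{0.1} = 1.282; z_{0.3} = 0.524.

With allocation ratio k = n₂/n₁ = 2, Var(x̄₁−x̄₂) = σ²(1/n₁ + 1/(k·n₁)) = σ²·(k+1)/(k·n₁).
So n₁ = (1 + 1/k)·((z_{α/2} + z_β)/d)² = 1.500 × (3.242/0.63)².
n₁ = 1.500 × 26.48 = 39.7.
Round up: n₁ = 40, giving n₂ = 2 × 40 = 80.

n₁ = 40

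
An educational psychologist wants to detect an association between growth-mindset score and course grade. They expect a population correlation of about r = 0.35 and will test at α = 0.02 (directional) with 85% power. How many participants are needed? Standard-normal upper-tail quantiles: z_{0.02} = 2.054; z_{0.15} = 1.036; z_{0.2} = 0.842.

n = 75

Fisher's z: C = ½·ln((1+r)/(1−r)) = ½·ln(2.0769) = 0.3654.
n = ((z_{α} + z_β)/C)² + 3.
(2.054 + 1.036) / 0.3654 = 3.090 / 0.3654 = 8.456.
n = 8.456² + 3 = 71.51 + 3 = 74.5.
Round up.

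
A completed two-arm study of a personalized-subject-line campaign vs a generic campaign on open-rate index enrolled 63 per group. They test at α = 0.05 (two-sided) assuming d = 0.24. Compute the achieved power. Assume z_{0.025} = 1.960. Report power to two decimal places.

For two equal groups, power = Φ(d·√(n/2) − z_{α/2}).
d·√(n/2) = 0.24 × √(63/2) = 0.24 × 5.612 = 1.347.
z_β = 1.347 − 1.960 = -0.613.
Power = Φ(-0.613) = 0.270.

power ≈ 0.27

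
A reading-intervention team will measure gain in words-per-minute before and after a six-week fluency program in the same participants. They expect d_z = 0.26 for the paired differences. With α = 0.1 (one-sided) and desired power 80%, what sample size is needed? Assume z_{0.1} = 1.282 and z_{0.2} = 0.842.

n = 67 pairs

For a paired (one-sample on differences) test: n = ((z_{α} + z_β) / d)².
z_{α} + z_β = 1.282 + 0.842 = 2.124.
n = (2.124 / 0.26)² = 8.169² = 66.74.
Round up.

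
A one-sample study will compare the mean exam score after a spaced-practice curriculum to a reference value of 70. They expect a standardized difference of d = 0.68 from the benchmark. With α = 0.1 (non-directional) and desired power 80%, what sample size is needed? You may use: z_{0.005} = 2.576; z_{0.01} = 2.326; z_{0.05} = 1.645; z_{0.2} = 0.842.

For a one-sample test: n = ((z_{α/2} + z_β) / d)².
z_{α/2} + z_β = 1.645 + 0.842 = 2.487.
n = (2.487 / 0.68)² = 3.657² = 13.38.
Round up.

n = 14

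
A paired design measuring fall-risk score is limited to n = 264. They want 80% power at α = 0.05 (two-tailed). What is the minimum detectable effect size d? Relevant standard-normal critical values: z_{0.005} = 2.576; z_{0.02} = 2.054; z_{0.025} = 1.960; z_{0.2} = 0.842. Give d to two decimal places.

d_min ≈ 0.17

For a single sample (or paired design) of n = 264: d_min = (z_{α/2} + z_β)/√n.
z-sum = 1.960 + 0.842 = 2.802.
d_min = 2.802 / √264 = 2.802 / 16.248 = 0.172.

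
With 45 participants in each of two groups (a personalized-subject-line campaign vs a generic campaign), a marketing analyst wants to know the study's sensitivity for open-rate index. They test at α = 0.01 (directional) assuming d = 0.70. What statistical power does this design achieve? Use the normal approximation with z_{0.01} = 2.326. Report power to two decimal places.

For two equal groups, power = Φ(d·√(n/2) − z_{α}).
d·√(n/2) = 0.70 × √(45/2) = 0.70 × 4.743 = 3.320.
z_β = 3.320 − 2.326 = 0.994.
Power = Φ(0.994) = 0.840.

power ≈ 0.84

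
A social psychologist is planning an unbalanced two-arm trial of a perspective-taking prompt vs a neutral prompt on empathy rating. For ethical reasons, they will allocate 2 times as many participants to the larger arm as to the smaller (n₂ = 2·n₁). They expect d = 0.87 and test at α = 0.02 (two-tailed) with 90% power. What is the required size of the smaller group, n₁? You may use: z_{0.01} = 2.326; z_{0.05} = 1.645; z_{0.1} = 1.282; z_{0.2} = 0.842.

With allocation ratio k = n₂/n₁ = 2, Var(x̄₁−x̄₂) = σ²(1/n₁ + 1/(k·n₁)) = σ²·(k+1)/(k·n₁).
So n₁ = (1 + 1/k)·((z_{α/2} + z_β)/d)² = 1.500 × (3.608/0.87)².
n₁ = 1.500 × 17.20 = 25.8.
Round up: n₁ = 26, giving n₂ = 2 × 26 = 52.

n₁ = 26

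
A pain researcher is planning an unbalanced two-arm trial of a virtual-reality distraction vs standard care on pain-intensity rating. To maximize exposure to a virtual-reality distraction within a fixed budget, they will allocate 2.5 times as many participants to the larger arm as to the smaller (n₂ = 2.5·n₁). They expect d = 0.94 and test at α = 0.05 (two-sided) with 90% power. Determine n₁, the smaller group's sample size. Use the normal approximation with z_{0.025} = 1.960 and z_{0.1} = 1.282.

n₁ = 17

With allocation ratio k = n₂/n₁ = 2.5, Var(x̄₁−x̄₂) = σ²(1/n₁ + 1/(k·n₁)) = σ²·(k+1)/(k·n₁).
So n₁ = (1 + 1/k)·((z_{α/2} + z_β)/d)² = 1.400 × (3.242/0.94)².
n₁ = 1.400 × 11.90 = 16.7.
Round up: n₁ = 17, giving n₂ = ⌈2.5 × 17⌉ = ⌈42.5⌉ = 43.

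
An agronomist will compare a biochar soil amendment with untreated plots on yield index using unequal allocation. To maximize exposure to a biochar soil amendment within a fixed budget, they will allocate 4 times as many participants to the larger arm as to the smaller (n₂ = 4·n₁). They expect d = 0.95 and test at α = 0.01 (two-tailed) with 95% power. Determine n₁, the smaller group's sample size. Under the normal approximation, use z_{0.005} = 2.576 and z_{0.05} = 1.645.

n₁ = 25

With allocation ratio k = n₂/n₁ = 4, Var(x̄₁−x̄₂) = σ²(1/n₁ + 1/(k·n₁)) = σ²·(k+1)/(k·n₁).
So n₁ = (1 + 1/k)·((z_{α/2} + z_β)/d)² = 1.250 × (4.221/0.95)².
n₁ = 1.250 × 19.74 = 24.7.
Round up: n₁ = 25, giving n₂ = 4 × 25 = 100.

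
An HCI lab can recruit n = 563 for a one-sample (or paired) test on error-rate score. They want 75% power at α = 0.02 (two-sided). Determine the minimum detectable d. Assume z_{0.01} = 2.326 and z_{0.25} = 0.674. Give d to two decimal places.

d_min ≈ 0.13

For a single sample (or paired design) of n = 563: d_min = (z_{α/2} + z_β)/√n.
z-sum = 2.326 + 0.674 = 3.000.
d_min = 3.000 / √563 = 3.000 / 23.728 = 0.126.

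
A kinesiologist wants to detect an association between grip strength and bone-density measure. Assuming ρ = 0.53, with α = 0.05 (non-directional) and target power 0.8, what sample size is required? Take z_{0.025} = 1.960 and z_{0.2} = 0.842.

Fisher's z: C = ½·ln((1+r)/(1−r)) = ½·ln(3.2553) = 0.5901.
n = ((z_{α/2} + z_β)/C)² + 3.
(1.960 + 0.842) / 0.5901 = 2.802 / 0.5901 = 4.748.
n = 4.748² + 3 = 22.55 + 3 = 25.5.
Round up.

n = 26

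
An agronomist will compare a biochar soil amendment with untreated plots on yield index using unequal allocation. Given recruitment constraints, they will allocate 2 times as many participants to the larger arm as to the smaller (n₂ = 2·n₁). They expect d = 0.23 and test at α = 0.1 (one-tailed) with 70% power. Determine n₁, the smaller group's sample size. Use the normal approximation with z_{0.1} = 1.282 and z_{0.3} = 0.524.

With allocation ratio k = n₂/n₁ = 2, Var(x̄₁−x̄₂) = σ²(1/n₁ + 1/(k·n₁)) = σ²·(k+1)/(k·n₁).
So n₁ = (1 + 1/k)·((z_{α} + z_β)/d)² = 1.500 × (1.806/0.23)².
n₁ = 1.500 × 61.66 = 92.5.
Round up: n₁ = 93, giving n₂ = 2 × 93 = 186.

n₁ = 93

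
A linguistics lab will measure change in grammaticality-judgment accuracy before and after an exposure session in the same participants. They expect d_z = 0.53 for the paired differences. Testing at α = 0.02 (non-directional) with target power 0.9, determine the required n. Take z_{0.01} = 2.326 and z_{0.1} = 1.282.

For a paired (one-sample on differences) test: n = ((z_{α/2} + z_β) / d)².
z_{α/2} + z_β = 2.326 + 1.282 = 3.608.
n = (3.608 / 0.53)² = 6.808² = 46.34.
Round up.

n = 47 pairs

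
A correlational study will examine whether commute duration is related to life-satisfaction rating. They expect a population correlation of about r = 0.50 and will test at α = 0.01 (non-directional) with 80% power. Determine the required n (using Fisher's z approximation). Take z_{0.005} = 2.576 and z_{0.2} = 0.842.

n = 42

Fisher's z: C = ½·ln((1+r)/(1−r)) = ½·ln(3.0000) = 0.5493.
n = ((z_{α/2} + z_β)/C)² + 3.
(2.576 + 0.842) / 0.5493 = 3.418 / 0.5493 = 6.222.
n = 6.222² + 3 = 38.72 + 3 = 41.7.
Round up.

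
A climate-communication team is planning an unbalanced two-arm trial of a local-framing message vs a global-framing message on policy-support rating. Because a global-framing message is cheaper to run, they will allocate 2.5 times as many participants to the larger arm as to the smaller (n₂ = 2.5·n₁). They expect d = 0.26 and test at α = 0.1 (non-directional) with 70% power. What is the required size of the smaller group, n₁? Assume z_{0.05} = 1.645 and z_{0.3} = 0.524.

With allocation ratio k = n₂/n₁ = 2.5, Var(x̄₁−x̄₂) = σ²(1/n₁ + 1/(k·n₁)) = σ²·(k+1)/(k·n₁).
So n₁ = (1 + 1/k)·((z_{α/2} + z_β)/d)² = 1.400 × (2.169/0.26)².
n₁ = 1.400 × 69.59 = 97.4.
Round up: n₁ = 98, giving n₂ = 2.5 × 98 = 245.

n₁ = 98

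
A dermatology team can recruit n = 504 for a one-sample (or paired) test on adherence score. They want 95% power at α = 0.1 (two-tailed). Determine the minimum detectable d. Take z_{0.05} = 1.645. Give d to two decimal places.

d_min ≈ 0.15

For a single sample (or paired design) of n = 504: d_min = (z_{α/2} + z_β)/√n.
z-sum = 1.645 + 1.645 = 3.290.
d_min = 3.290 / √504 = 3.290 / 22.450 = 0.147.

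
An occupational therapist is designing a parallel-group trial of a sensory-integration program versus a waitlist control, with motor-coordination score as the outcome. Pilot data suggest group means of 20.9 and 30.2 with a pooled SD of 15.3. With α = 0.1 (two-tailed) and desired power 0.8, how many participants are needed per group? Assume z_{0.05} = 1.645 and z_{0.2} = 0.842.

Cohen's d = |M₁ − M₂| / SD_pooled = |20.9 − 30.2| / 15.3 = 9.3 / 15.3 = 0.608.
For two independent groups with equal n: n = 2·((z_{α/2} + z_β) / d)².
z_{α/2} + z_β = 1.645 + 0.842 = 2.487.
n = 2 × (2.487 / 0.608)² = 2 × 4.090² = 2 × 16.73 = 33.5.
Round up to the next whole participant.

n = 34 per group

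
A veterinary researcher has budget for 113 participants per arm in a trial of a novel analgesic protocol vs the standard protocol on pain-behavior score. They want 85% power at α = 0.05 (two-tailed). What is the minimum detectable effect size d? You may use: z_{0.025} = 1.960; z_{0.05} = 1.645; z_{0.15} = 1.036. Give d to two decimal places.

d_min ≈ 0.40

For two independent groups of n = 113 each: d_min = (z_{α/2} + z_β)·√(2/n).
z-sum = 1.960 + 1.036 = 2.996.
d_min = 2.996 × √(2/113) = 2.996 × 0.1330 = 0.399.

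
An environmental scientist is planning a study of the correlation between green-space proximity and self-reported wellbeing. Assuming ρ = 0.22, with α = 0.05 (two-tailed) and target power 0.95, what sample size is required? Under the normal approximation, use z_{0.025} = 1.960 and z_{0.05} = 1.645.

Fisher's z: C = ½·ln((1+r)/(1−r)) = ½·ln(1.5641) = 0.2237.
n = ((z_{α/2} + z_β)/C)² + 3.
(1.960 + 1.645) / 0.2237 = 3.605 / 0.2237 = 16.115.
n = 16.115² + 3 = 259.70 + 3 = 262.7.
Round up.

n = 263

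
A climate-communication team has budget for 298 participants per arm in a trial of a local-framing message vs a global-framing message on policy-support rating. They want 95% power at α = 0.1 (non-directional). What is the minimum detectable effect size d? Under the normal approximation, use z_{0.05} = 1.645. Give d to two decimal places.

For two independent groups of n = 298 each: d_min = (z_{α/2} + z_β)·√(2/n).
z-sum = 1.645 + 1.645 = 3.290.
d_min = 3.290 × √(2/298) = 3.290 × 0.0819 = 0.270.

d_min ≈ 0.27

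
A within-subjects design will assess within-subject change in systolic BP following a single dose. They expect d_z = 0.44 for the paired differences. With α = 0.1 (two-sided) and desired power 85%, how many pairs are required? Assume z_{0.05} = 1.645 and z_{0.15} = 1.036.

For a paired (one-sample on differences) test: n = ((z_{α/2} + z_β) / d)².
z_{α/2} + z_β = 1.645 + 1.036 = 2.681.
n = (2.681 / 0.44)² = 6.093² = 37.13.
Round up.

n = 38 pairs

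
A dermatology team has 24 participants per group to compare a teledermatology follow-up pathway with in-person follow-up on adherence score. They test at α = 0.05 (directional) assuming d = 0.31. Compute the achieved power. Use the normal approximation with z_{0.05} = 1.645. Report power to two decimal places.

For two equal groups, power = Φ(d·√(n/2) − z_{α}).
d·√(n/2) = 0.31 × √(24/2) = 0.31 × 3.464 = 1.074.
z_β = 1.074 − 1.645 = -0.571.
Power = Φ(-0.571) = 0.284.

power ≈ 0.28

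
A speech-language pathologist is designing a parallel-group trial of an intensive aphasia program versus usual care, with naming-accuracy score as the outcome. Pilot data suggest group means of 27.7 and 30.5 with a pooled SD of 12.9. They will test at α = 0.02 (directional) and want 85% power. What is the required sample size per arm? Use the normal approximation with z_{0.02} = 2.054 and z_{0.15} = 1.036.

n = 406 per group

Cohen's d = |M₁ − M₂| / SD_pooled = |27.7 − 30.5| / 12.9 = 2.8 / 12.9 = 0.217.
For two independent groups with equal n: n = 2·((z_{α} + z_β) / d)².
z_{α} + z_β = 2.054 + 1.036 = 3.090.
n = 2 × (3.090 / 0.217)² = 2 × 14.240² = 2 × 202.77 = 405.5.
Round up to the next whole participant.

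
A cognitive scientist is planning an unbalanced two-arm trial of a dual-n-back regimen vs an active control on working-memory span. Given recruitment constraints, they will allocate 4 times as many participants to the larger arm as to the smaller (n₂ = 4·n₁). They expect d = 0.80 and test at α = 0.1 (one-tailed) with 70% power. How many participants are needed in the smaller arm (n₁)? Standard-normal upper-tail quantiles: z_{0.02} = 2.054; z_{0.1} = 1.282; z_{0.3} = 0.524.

With allocation ratio k = n₂/n₁ = 4, Var(x̄₁−x̄₂) = σ²(1/n₁ + 1/(k·n₁)) = σ²·(k+1)/(k·n₁).
So n₁ = (1 + 1/k)·((z_{α} + z_β)/d)² = 1.250 × (1.806/0.80)².
n₁ = 1.250 × 5.10 = 6.4.
Round up: n₁ = 7, giving n₂ = 4 × 7 = 28.

n₁ = 7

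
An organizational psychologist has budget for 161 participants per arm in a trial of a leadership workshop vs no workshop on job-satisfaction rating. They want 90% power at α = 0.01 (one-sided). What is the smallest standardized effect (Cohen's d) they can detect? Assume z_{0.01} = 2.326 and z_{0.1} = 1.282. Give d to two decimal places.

For two independent groups of n = 161 each: d_min = (z_{α} + z_β)·√(2/n).
z-sum = 2.326 + 1.282 = 3.608.
d_min = 3.608 × √(2/161) = 3.608 × 0.1115 = 0.402.

d_min ≈ 0.40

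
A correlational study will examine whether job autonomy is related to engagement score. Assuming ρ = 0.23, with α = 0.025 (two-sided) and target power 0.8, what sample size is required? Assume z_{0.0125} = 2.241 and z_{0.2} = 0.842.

n = 177

Fisher's z: C = ½·ln((1+r)/(1−r)) = ½·ln(1.5974) = 0.2342.
n = ((z_{α/2} + z_β)/C)² + 3.
(2.241 + 0.842) / 0.2342 = 3.083 / 0.2342 = 13.164.
n = 13.164² + 3 = 173.29 + 3 = 176.3.
Round up.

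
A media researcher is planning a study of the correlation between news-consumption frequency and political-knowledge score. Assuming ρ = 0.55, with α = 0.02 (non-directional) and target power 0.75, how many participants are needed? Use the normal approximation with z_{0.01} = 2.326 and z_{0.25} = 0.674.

Fisher's z: C = ½·ln((1+r)/(1−r)) = ½·ln(3.4444) = 0.6184.
n = ((z_{α/2} + z_β)/C)² + 3.
(2.326 + 0.674) / 0.6184 = 3.000 / 0.6184 = 4.851.
n = 4.851² + 3 = 23.53 + 3 = 26.5.
Round up.

n = 27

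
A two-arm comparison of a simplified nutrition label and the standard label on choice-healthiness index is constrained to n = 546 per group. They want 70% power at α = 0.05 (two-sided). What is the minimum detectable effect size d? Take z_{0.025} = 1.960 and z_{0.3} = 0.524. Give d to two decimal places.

For two independent groups of n = 546 each: d_min = (z_{α/2} + z_β)·√(2/n).
z-sum = 1.960 + 0.524 = 2.484.
d_min = 2.484 × √(2/546) = 2.484 × 0.0605 = 0.150.

d_min ≈ 0.15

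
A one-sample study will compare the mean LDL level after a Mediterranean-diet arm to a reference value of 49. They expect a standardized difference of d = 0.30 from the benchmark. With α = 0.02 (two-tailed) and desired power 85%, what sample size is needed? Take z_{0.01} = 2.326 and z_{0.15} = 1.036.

For a one-sample test: n = ((z_{α/2} + z_β) / d)².
z_{α/2} + z_β = 2.326 + 1.036 = 3.362.
n = (3.362 / 0.30)² = 11.207² = 125.59.
Round up.

n = 126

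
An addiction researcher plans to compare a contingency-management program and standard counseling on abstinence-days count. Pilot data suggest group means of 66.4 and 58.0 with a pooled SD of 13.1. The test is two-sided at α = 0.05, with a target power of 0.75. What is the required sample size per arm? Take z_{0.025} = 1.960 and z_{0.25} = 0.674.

n = 34 per group

Cohen's d = |M₁ − M₂| / SD_pooled = |66.4 − 58.0| / 13.1 = 8.4 / 13.1 = 0.641.
For two independent groups with equal n: n = 2·((z_{α/2} + z_β) / d)².
z_{α/2} + z_β = 1.960 + 0.674 = 2.634.
n = 2 × (2.634 / 0.641)² = 2 × 4.109² = 2 × 16.89 = 33.8.
Round up to the next whole participant.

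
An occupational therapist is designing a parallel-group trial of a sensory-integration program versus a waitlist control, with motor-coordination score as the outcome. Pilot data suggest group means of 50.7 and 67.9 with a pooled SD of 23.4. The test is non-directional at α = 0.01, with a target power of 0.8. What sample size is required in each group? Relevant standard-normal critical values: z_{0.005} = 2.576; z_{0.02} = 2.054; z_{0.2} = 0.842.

Cohen's d = |M₁ − M₂| / SD_pooled = |50.7 − 67.9| / 23.4 = 17.2 / 23.4 = 0.735.
For two independent groups with equal n: n = 2·((z_{α/2} + z_β) / d)².
z_{α/2} + z_β = 2.576 + 0.842 = 3.418.
n = 2 × (3.418 / 0.735)² = 2 × 4.650² = 2 × 21.63 = 43.3.
Round up to the next whole participant.

n = 44 per group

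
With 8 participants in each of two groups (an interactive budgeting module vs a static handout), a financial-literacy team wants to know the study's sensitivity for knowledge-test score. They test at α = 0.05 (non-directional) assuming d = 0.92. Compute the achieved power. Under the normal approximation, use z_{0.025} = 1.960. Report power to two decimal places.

power ≈ 0.45

For two equal groups, power = Φ(d·√(n/2) − z_{α/2}).
d·√(n/2) = 0.92 × √(8/2) = 0.92 × 2.000 = 1.840.
z_β = 1.840 − 1.960 = -0.120.
Power = Φ(-0.120) = 0.452.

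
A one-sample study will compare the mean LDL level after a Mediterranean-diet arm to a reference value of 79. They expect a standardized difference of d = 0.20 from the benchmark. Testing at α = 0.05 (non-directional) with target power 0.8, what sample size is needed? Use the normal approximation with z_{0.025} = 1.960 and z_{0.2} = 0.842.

For a one-sample test: n = ((z_{α/2} + z_β) / d)².
z_{α/2} + z_β = 1.960 + 0.842 = 2.802.
n = (2.802 / 0.20)² = 14.010² = 196.28.
Round up.

n = 197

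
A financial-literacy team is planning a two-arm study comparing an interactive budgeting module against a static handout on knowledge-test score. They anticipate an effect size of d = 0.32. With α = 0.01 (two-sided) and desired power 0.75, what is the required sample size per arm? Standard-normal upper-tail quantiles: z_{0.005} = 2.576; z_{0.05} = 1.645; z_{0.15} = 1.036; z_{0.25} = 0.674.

n = 207 per group

For two independent groups with equal n: n = 2·((z_{α/2} + z_β) / d)².
z_{α/2} + z_β = 2.576 + 0.674 = 3.250.
n = 2 × (3.250 / 0.32)² = 2 × 10.156² = 2 × 103.15 = 206.3.
Round up to the next whole participant.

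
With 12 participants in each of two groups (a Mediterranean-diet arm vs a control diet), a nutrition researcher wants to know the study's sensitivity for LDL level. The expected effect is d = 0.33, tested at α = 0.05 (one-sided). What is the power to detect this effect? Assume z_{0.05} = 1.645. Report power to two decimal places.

For two equal groups, power = Φ(d·√(n/2) − z_{α}).
d·√(n/2) = 0.33 × √(12/2) = 0.33 × 2.449 = 0.808.
z_β = 0.808 − 1.645 = -0.837.
Power = Φ(-0.837) = 0.201.

power ≈ 0.20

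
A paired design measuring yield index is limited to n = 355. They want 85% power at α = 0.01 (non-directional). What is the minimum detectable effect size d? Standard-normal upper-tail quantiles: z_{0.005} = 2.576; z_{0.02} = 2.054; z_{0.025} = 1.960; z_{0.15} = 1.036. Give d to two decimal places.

d_min ≈ 0.19

For a single sample (or paired design) of n = 355: d_min = (z_{α/2} + z_β)/√n.
z-sum = 2.576 + 1.036 = 3.612.
d_min = 3.612 / √355 = 3.612 / 18.841 = 0.192.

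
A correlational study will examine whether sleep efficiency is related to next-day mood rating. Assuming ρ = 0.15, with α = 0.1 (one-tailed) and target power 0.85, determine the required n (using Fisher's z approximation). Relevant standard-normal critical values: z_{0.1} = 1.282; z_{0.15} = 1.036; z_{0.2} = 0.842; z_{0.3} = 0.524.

n = 239

Fisher's z: C = ½·ln((1+r)/(1−r)) = ½·ln(1.3529) = 0.1511.
n = ((z_{α} + z_β)/C)² + 3.
(1.282 + 1.036) / 0.1511 = 2.318 / 0.1511 = 15.341.
n = 15.341² + 3 = 235.34 + 3 = 238.3.
Round up.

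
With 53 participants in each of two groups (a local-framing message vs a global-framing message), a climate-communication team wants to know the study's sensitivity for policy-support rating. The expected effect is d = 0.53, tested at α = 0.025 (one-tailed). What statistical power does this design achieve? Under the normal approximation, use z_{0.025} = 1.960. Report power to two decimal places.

For two equal groups, power = Φ(d·√(n/2) − z_{α}).
d·√(n/2) = 0.53 × √(53/2) = 0.53 × 5.148 = 2.728.
z_β = 2.728 − 1.960 = 0.768.
Power = Φ(0.768) = 0.779.

power ≈ 0.78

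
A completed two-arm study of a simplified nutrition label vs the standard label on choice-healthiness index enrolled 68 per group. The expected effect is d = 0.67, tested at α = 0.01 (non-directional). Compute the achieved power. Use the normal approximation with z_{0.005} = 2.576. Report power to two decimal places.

power ≈ 0.91

For two equal groups, power = Φ(d·√(n/2) − z_{α/2}).
d·√(n/2) = 0.67 × √(68/2) = 0.67 × 5.831 = 3.907.
z_β = 3.907 − 2.576 = 1.331.
Power = Φ(1.331) = 0.908.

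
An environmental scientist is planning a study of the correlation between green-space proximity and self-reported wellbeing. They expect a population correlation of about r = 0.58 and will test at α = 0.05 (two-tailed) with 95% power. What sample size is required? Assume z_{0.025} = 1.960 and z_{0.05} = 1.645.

n = 33

Fisher's z: C = ½·ln((1+r)/(1−r)) = ½·ln(3.7619) = 0.6625.
n = ((z_{α/2} + z_β)/C)² + 3.
(1.960 + 1.645) / 0.6625 = 3.605 / 0.6625 = 5.442.
n = 5.442² + 3 = 29.61 + 3 = 32.6.
Round up.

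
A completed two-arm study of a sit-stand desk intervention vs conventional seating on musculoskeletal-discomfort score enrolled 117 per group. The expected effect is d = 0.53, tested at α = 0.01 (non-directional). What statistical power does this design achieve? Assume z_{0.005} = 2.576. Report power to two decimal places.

For two equal groups, power = Φ(d·√(n/2) − z_{α/2}).
d·√(n/2) = 0.53 × √(117/2) = 0.53 × 7.649 = 4.054.
z_β = 4.054 − 2.576 = 1.478.
Power = Φ(1.478) = 0.930.

power ≈ 0.93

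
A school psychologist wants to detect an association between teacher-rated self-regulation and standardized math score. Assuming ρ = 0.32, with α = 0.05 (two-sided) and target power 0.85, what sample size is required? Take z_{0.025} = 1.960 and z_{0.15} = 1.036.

Fisher's z: C = ½·ln((1+r)/(1−r)) = ½·ln(1.9412) = 0.3316.
n = ((z_{α/2} + z_β)/C)² + 3.
(1.960 + 1.036) / 0.3316 = 2.996 / 0.3316 = 9.035.
n = 9.035² + 3 = 81.63 + 3 = 84.6.
Round up.

n = 85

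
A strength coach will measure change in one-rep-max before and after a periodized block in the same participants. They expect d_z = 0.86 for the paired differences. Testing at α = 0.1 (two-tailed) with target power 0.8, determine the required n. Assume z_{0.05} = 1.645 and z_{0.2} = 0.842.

For a paired (one-sample on differences) test: n = ((z_{α/2} + z_β) / d)².
z_{α/2} + z_β = 1.645 + 0.842 = 2.487.
n = (2.487 / 0.86)² = 2.892² = 8.36.
Round up.

n = 9 pairs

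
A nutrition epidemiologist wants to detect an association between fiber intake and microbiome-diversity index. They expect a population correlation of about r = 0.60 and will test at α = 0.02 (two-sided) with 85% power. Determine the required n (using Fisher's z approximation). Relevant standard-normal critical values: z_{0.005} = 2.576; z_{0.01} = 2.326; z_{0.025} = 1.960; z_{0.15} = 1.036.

n = 27

Fisher's z: C = ½·ln((1+r)/(1−r)) = ½·ln(4.0000) = 0.6931.
n = ((z_{α/2} + z_β)/C)² + 3.
(2.326 + 1.036) / 0.6931 = 3.362 / 0.6931 = 4.851.
n = 4.851² + 3 = 23.53 + 3 = 26.5.
Round up.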